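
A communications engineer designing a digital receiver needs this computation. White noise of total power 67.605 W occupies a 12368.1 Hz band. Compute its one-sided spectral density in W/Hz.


Power spectral density:
PSD = P / BW
    = 67.605 / 12368.1
    = 0.00546608 W/Hz

0.00546608 W/Hz


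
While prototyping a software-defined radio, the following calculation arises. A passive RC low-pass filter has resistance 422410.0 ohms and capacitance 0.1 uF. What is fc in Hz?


Cutoff frequency of a first-order RC filter:
fc = 1 / (2 * pi * R * C)
C = 0.1 uF = 1e-07 F
fc = 1 / (2 * pi * 422410.0 * 1e-07)
   = 1 / 0.26540803056057
   = 3.767784 Hz

3.767784 Hz


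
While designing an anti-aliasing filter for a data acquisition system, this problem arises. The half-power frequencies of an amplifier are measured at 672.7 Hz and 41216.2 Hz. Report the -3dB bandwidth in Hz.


Bandwidth is the difference of -3dB frequencies:
BW = f_high - f_low
   = 41216.2 - 672.7
   = 40543.5 Hz

40543.5 Hz


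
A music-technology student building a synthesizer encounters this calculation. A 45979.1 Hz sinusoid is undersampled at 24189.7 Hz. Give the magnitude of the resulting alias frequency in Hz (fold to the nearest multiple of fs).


Compute the nearest integer multiple of fs to the signal:
n = round(45979.1 / 24189.7) = 2
f_alias = |45979.1 - 2 * 24189.7|
        = |45979.1 - 48379.4|
        = 2400.3 Hz

2400.3


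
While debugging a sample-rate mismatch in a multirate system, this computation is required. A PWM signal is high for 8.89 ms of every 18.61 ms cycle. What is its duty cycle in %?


Duty cycle as a percentage:
DC = (t_on / T) * 100
   = (8.89 / 18.61) * 100
   = 0.4777 * 100
   = 47.77 %

47.77 %


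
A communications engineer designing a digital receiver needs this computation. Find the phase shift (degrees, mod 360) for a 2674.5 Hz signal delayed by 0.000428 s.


Phase shift from frequency and time delay:
phi = 360 * f * t_delay
    = 360 * 2674.5 * 0.000428
    = 412.09 degrees
    mod 360 = 52.09 degrees

52.09 degrees


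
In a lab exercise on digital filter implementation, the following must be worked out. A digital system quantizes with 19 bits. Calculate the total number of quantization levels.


Number of quantization levels = 2^N
= 2^19
= 524288

524288


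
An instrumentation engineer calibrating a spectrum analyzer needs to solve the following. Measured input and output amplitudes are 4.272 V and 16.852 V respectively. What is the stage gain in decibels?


Voltage gain in dB:
G = 20 * log10(Vout / Vin)
  = 20 * log10(16.852 / 4.272)
  = 20 * log10(3.944757)
  = 20 * 0.59602
  = 11.92 dB

11.92 dB


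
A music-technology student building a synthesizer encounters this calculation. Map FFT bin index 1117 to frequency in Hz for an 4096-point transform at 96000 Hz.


Frequency of DFT bin k:
f_k = k * fs / N
    = 1117 * 96000 / 4096
    = 107232000 / 4096
    = 26179.688 Hz

26179.688 Hz


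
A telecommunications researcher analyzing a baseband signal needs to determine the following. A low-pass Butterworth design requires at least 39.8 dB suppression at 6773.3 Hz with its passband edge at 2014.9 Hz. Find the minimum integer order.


Butterworth filter order formula:
n = log10(10^(A/10) - 1) / (2 * log10(f_stop/f_pass))
10^(39.8/10) - 1 = 9548.9259
f_stop/f_pass = 6773.3 / 2014.9 = 3.3616
n = 3.7793 -> ceil = 4

4


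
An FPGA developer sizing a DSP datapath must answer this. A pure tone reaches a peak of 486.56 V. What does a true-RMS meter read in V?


RMS voltage for a sinusoidal waveform:
V_rms = V_peak / sqrt(2)
      = 486.56 / 1.414214
      = 344.05 V

344.05 V


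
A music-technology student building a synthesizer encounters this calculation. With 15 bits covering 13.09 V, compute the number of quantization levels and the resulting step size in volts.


Step 1 — number of quantization levels:
L = 2^N = 2^15 = 32768

Step 2 — LSB step size:
delta = Vfs / L
      = 13.09 / 32768
      = 0.00039948 V

Levels = 32768; step size = 0.00039948 V


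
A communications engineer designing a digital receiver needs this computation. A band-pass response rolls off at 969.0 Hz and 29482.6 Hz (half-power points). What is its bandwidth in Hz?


Bandwidth is the difference of -3dB frequencies:
BW = f_high - f_low
   = 29482.6 - 969.0
   = 28513.6 Hz

28513.6 Hz


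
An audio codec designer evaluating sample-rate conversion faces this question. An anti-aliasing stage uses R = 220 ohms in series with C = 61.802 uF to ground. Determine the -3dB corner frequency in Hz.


Cutoff frequency of a first-order RC filter:
fc = 1 / (2 * pi * R * C)
C = 61.802 uF = 6.1802e-05 F
fc = 1 / (2 * pi * 220 * 6.1802e-05)
   = 1 / 0.085428952037949
   = 11.705633 Hz

11.705633 Hz


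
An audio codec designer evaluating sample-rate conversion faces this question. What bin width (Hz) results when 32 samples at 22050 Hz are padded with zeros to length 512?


Frequency resolution after zero-padding:
N_padded = 32 * 16 = 512
df = fs / N_padded
   = 22050 / 512
   = 43.0664 Hz

43.0664 Hz


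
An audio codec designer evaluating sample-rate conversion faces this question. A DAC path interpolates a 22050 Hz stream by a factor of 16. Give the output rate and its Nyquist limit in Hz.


Step 1 — output sample rate after interpolation by L:
fs_out = L * fs_in = 16 * 22050 = 352800 Hz

Step 2 — Nyquist frequency of the output stream:
f_Nyq = fs_out / 2 = 352800 / 2 = 176400.0 Hz

fs_out = 352800 Hz; f_Nyquist = 176400.0 Hz


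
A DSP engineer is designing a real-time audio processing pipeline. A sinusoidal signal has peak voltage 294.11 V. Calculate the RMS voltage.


RMS voltage for a sinusoidal waveform:
V_rms = V_peak / sqrt(2)
      = 294.11 / 1.414214
      = 207.967 V

207.967 V


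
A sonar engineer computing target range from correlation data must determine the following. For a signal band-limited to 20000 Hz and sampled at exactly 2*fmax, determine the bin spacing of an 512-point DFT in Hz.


Step 1 — Nyquist sampling rate:
fs = 2 * fmax = 2 * 20000 = 40000 Hz

Step 2 — DFT bin spacing:
df = fs / N = 40000 / 512 = 78.125 Hz

78.125 Hz


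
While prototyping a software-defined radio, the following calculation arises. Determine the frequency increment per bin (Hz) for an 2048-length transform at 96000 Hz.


DFT frequency resolution:
df = fs / N
   = 96000 / 2048
   = 46.875 Hz

46.875 Hz


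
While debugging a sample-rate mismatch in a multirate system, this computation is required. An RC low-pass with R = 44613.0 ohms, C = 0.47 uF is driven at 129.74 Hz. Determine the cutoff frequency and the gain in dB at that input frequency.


Step 1 — cutoff frequency:
fc = 1 / (2*pi*R*C)
C = 0.47 uF = 4.7e-07 F
fc = 1 / (2*pi*44613.0*4.7e-07)
   = 7.59033 Hz

Step 2 — magnitude at f = 129.74 Hz:
|H(f)| = 1 / sqrt(1 + (f/fc)^2)
f/fc = 129.74 / 7.59033 = 17.092801
|H| = 1 / sqrt(1 + 292.163846) = 0.0584043
|H|_dB = 20*log10(0.0584043) = -24.67 dB

fc = 7.59033 Hz; |H(129.74 Hz)| = -24.67 dB


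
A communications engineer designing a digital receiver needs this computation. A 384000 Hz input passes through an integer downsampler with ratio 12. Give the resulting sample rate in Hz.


Decimation reduces the sample rate:
fs_out = fs_in / M
       = 384000 / 12
       = 32000.0 Hz

32000.0 Hz


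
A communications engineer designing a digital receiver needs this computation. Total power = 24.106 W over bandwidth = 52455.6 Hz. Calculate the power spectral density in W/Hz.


Power spectral density:
PSD = P / BW
    = 24.106 / 52455.6
    = 0.00045955 W/Hz

0.00045955 W/Hz


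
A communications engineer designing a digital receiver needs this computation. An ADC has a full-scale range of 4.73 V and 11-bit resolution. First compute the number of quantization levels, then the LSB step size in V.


Step 1 — number of quantization levels:
L = 2^N = 2^11 = 2048

Step 2 — LSB step size:
delta = Vfs / L
      = 4.73 / 2048
      = 0.00230957 V

Levels = 2048; step size = 0.00230957 V


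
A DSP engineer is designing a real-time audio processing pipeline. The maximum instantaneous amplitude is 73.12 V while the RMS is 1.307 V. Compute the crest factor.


Crest factor is the ratio of peak to RMS:
CF = V_peak / V_rms
   = 73.12 / 1.307
   = 55.9449

55.9449


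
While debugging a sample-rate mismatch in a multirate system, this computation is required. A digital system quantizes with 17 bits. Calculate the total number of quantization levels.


Number of quantization levels = 2^N
= 2^17
= 131072

131072


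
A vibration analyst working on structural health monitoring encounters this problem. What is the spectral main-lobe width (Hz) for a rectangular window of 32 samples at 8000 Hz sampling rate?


Main lobe width for a rectangular window:
Width = 2 * fs / N
      = 2 * 8000 / 32
      = 16000 / 32
      = 500.0 Hz

500.0 Hz


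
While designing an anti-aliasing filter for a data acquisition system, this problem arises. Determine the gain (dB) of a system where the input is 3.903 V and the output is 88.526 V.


Voltage gain in dB:
G = 20 * log10(Vout / Vin)
  = 20 * log10(88.526 / 3.903)
  = 20 * log10(22.681527)
  = 20 * 1.355672
  = 27.11 dB

27.11 dB


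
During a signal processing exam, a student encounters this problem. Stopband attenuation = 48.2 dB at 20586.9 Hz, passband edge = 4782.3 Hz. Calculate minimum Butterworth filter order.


Butterworth filter order formula:
n = log10(10^(A/10) - 1) / (2 * log10(f_stop/f_pass))
10^(48.2/10) - 1 = 66068.3448
f_stop/f_pass = 20586.9 / 4782.3 = 4.3048
n = 3.8015 -> ceil = 4

4


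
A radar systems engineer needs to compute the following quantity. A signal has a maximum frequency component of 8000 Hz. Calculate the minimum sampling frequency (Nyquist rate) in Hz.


The Nyquist rate is twice the maximum frequency component.
fs_min = 2 * fmax
      = 2 * 8000
      = 16000 Hz

16000


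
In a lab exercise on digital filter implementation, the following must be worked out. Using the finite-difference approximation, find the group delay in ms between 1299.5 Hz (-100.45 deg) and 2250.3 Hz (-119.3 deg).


Group delay from phase difference:
tau = -d(phi)/d(omega)
d(phi) = -18.85 deg = -0.328995 rad
d(omega) = 2*pi*(2250.3 - 1299.5) = 5974.0526 rad/s
tau = -(-0.328995) / 5974.0526
    = 0.0551 ms

0.0551 ms


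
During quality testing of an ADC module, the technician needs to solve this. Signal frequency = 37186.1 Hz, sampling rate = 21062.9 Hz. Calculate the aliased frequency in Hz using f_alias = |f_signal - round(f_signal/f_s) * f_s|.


Compute the nearest integer multiple of fs to the signal:
n = round(37186.1 / 21062.9) = 2
f_alias = |37186.1 - 2 * 21062.9|
        = |37186.1 - 42125.8|
        = 4939.7 Hz

4939.7


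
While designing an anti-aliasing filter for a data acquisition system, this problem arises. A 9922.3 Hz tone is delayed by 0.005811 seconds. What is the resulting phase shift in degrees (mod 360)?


Phase shift from frequency and time delay:
phi = 360 * f * t_delay
    = 360 * 9922.3 * 0.005811
    = 20757.05 degrees
    mod 360 = 237.05 degrees

237.05 degrees


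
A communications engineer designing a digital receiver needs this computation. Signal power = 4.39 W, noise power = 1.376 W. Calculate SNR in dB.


SNR in decibels:
SNR = 10 * log10(Ps / Pn)
    = 10 * log10(4.39 / 1.376)
    = 10 * log10(3.1904)
    = 10 * 0.5038
    = 5.04 dB

5.04 dB


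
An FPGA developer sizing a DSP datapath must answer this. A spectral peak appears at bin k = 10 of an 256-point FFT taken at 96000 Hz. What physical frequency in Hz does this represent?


Frequency of DFT bin k:
f_k = k * fs / N
    = 10 * 96000 / 256
    = 960000 / 256
    = 3750.0 Hz

3750.0 Hz


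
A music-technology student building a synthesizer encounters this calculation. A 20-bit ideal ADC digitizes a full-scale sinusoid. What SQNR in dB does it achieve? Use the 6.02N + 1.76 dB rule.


Theoretical SNR for a full-scale sinusoid:
SNR = 6.02 * N + 1.76
    = 6.02 * 20 + 1.76
    = 120.4 + 1.76
    = 122.16 dB

122.16 dB


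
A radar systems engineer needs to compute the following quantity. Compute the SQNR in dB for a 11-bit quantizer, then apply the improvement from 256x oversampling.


Step 1 — baseline SQNR at Nyquist:
SQNR_base = 6.02*N + 1.76
          = 6.02*11 + 1.76
          = 67.98 dB

Step 2 — oversampling processing gain:
G = 10*log10(OSR) = 10*log10(256) = 24.08 dB

Step 3 — total:
SQNR_total = 67.98 + 24.08 = 92.06 dB

Base SQNR = 67.98 dB; oversampled SQNR = 92.06 dB


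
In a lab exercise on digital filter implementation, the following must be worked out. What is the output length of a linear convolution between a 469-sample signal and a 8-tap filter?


Linear convolution output length:
L = N + M - 1
  = 469 + 8 - 1
  = 476 samples

476


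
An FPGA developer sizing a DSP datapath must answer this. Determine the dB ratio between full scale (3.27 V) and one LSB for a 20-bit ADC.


Dynamic range from full-scale to LSB:
V_min = V_max / 2^bits = 3.27 / 2^20
DR = 20 * log10(V_max / V_min)
   = 20 * log10(2^20)
   = 20 * 20 * log10(2)
   = 120.41 dB

120.41 dB


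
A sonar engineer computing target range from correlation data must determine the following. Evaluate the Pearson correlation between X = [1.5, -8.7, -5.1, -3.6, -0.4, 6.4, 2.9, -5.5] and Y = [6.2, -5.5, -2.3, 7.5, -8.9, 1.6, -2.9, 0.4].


Pearson correlation coefficient (population):
r = cov(X,Y) / (std(X) * std(Y))
Mean X = -1.5625, Mean Y = -0.4875
Cov(X,Y) = 4.872031
Std(X) = 4.705831, Std(Y) = 5.228154
r = 0.198

0.198


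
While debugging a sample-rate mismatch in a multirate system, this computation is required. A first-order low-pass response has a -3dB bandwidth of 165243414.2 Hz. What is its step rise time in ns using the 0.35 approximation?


Rise time from bandwidth relationship:
tr = 0.35 / BW
   = 0.35 / 165243414.2
   = 2.118087439e-09 s
   = 2.1181 ns

2.1181 ns


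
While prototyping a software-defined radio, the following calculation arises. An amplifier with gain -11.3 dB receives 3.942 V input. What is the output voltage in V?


Output voltage from dB gain:
V_out = V_in * 10^(gain_dB / 20)
      = 3.942 * 10^(-11.3 / 20)
      = 3.942 * 0.27227
      = 1.0733 V

1.0733 V


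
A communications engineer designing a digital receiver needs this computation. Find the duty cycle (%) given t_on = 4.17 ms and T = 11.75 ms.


Duty cycle as a percentage:
DC = (t_on / T) * 100
   = (4.17 / 11.75) * 100
   = 0.354894 * 100
   = 35.49 %

35.49 %


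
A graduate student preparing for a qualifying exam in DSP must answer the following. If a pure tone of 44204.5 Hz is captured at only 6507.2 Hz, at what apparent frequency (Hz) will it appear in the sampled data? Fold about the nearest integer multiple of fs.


Compute the nearest integer multiple of fs to the signal:
n = round(44204.5 / 6507.2) = 7
f_alias = |44204.5 - 7 * 6507.2|
        = |44204.5 - 45550.4|
        = 1345.9 Hz

1345.9


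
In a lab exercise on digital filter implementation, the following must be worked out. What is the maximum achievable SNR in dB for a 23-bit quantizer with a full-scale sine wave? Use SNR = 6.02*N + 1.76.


Theoretical SNR for a full-scale sinusoid:
SNR = 6.02 * N + 1.76
    = 6.02 * 23 + 1.76
    = 138.46 + 1.76
    = 140.22 dB

140.22 dB


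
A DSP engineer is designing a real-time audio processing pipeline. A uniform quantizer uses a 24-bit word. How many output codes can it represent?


Number of quantization levels = 2^N
= 2^24
= 16777216

16777216


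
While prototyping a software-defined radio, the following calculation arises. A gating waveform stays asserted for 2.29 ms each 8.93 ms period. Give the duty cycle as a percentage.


Duty cycle as a percentage:
DC = (t_on / T) * 100
   = (2.29 / 8.93) * 100
   = 0.256439 * 100
   = 25.64 %

25.64 %


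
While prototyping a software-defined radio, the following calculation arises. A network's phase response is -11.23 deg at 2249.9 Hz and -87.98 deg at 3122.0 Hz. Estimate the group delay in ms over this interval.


Group delay from phase difference:
tau = -d(phi)/d(omega)
d(phi) = -76.75 deg = -1.33954 rad
d(omega) = 2*pi*(3122.0 - 2249.9) = 5479.5659 rad/s
tau = -(-1.33954) / 5479.5659
    = 0.2445 ms

0.2445 ms


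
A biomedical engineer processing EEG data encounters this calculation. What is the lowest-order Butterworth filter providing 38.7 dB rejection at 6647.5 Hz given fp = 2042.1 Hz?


Butterworth filter order formula:
n = log10(10^(A/10) - 1) / (2 * log10(f_stop/f_pass))
10^(38.7/10) - 1 = 7412.1024
f_stop/f_pass = 6647.5 / 2042.1 = 3.2552
n = 3.775 -> ceil = 4

4


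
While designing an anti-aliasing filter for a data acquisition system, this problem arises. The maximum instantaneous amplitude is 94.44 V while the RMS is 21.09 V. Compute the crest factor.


Crest factor is the ratio of peak to RMS:
CF = V_peak / V_rms
   = 94.44 / 21.09
   = 4.478

4.478


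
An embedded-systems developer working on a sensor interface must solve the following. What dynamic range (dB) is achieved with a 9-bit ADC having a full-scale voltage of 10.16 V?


Dynamic range from full-scale to LSB:
V_min = V_max / 2^bits = 10.16 / 2^9
DR = 20 * log10(V_max / V_min)
   = 20 * log10(2^9)
   = 20 * 9 * log10(2)
   = 54.19 dB

54.19 dB


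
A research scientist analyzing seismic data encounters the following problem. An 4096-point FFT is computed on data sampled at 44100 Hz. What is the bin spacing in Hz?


DFT frequency resolution:
df = fs / N
   = 44100 / 4096
   = 10.7666 Hz

10.7666 Hz


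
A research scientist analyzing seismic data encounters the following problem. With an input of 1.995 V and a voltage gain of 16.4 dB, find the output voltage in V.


Output voltage from dB gain:
V_out = V_in * 10^(gain_dB / 20)
      = 1.995 * 10^(16.4 / 20)
      = 1.995 * 6.606934
      = 13.1808 V

13.1808 V


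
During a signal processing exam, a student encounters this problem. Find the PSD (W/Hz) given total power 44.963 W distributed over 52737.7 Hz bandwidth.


Power spectral density:
PSD = P / BW
    = 44.963 / 52737.7
    = 0.00085258 W/Hz

0.00085258 W/Hz


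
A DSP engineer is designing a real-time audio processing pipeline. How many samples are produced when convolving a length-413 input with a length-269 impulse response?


Linear convolution output length:
L = N + M - 1
  = 413 + 269 - 1
  = 681 samples

681


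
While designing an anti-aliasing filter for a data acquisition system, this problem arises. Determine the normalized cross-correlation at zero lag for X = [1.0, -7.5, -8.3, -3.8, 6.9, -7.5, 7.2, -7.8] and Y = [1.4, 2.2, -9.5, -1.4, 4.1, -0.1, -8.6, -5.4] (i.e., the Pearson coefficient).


Pearson correlation coefficient (population):
r = cov(X,Y) / (std(X) * std(Y))
Mean X = -2.475, Mean Y = -2.1625
Cov(X,Y) = 4.436562
Std(X) = 6.205995, Std(Y) = 4.763648
r = 0.1501

0.1501


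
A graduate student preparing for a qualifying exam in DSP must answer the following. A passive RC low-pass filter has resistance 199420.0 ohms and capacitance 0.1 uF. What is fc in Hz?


Cutoff frequency of a first-order RC filter:
fc = 1 / (2 * pi * R * C)
C = 0.1 uF = 1e-07 F
fc = 1 / (2 * pi * 199420.0 * 1e-07)
   = 1 / 0.12529928139578
   = 7.980892 Hz

7.980892 Hz


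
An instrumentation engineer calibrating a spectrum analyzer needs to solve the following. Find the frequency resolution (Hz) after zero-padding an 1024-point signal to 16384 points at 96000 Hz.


Frequency resolution after zero-padding:
N_padded = 1024 * 16 = 16384
df = fs / N_padded
   = 96000 / 16384
   = 5.8594 Hz

5.8594 Hz


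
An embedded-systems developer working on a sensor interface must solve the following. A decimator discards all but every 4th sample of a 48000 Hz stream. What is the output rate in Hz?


Decimation reduces the sample rate:
fs_out = fs_in / M
       = 48000 / 4
       = 12000.0 Hz

12000.0 Hz


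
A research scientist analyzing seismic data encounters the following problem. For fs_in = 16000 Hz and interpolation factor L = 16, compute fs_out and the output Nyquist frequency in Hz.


Step 1 — output sample rate after interpolation by L:
fs_out = L * fs_in = 16 * 16000 = 256000 Hz

Step 2 — Nyquist frequency of the output stream:
f_Nyq = fs_out / 2 = 256000 / 2 = 128000.0 Hz

fs_out = 256000 Hz; f_Nyquist = 128000.0 Hz


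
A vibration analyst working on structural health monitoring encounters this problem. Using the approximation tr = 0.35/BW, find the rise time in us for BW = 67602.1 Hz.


Rise time from bandwidth relationship:
tr = 0.35 / BW
   = 0.35 / 67602.1
   = 5.177353958e-06 s
   = 5.1774 us

5.1774 us


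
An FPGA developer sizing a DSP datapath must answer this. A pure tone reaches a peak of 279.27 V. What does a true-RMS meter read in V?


RMS voltage for a sinusoidal waveform:
V_rms = V_peak / sqrt(2)
      = 279.27 / 1.414214
      = 197.474 V

197.474 V


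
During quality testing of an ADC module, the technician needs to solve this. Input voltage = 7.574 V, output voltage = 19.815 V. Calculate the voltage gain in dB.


Voltage gain in dB:
G = 20 * log10(Vout / Vin)
  = 20 * log10(19.815 / 7.574)
  = 20 * log10(2.616187)
  = 20 * 0.417669
  = 8.35 dB

8.35 dB


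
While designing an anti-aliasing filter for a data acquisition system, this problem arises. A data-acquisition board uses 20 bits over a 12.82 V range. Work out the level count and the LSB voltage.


Step 1 — number of quantization levels:
L = 2^N = 2^20 = 1048576

Step 2 — LSB step size:
delta = Vfs / L
      = 12.82 / 1048576
      = 1.223e-05 V

Levels = 1048576; step size = 1.223e-05 V


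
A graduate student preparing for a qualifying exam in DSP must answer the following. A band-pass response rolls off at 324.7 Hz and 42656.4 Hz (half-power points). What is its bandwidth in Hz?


Bandwidth is the difference of -3dB frequencies:
BW = f_high - f_low
   = 42656.4 - 324.7
   = 42331.7 Hz

42331.7 Hz


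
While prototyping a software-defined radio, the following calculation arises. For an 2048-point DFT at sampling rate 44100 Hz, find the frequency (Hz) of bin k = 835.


Frequency of DFT bin k:
f_k = k * fs / N
    = 835 * 44100 / 2048
    = 36823500 / 2048
    = 17980.225 Hz

17980.225 Hz


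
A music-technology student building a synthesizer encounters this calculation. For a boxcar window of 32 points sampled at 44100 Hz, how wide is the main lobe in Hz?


Main lobe width for a rectangular window:
Width = 2 * fs / N
      = 2 * 44100 / 32
      = 88200 / 32
      = 2756.25 Hz

2756.25 Hz


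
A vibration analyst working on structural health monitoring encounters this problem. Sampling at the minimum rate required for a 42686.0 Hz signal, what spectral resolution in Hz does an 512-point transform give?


Step 1 — Nyquist sampling rate:
fs = 2 * fmax = 2 * 42686.0 = 85372.0 Hz

Step 2 — DFT bin spacing:
df = fs / N = 85372.0 / 512 = 166.7422 Hz

166.7422 Hz


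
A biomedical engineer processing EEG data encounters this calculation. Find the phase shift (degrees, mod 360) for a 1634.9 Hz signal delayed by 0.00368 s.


Phase shift from frequency and time delay:
phi = 360 * f * t_delay
    = 360 * 1634.9 * 0.00368
    = 2165.92 degrees
    mod 360 = 5.92 degrees

5.92 degrees


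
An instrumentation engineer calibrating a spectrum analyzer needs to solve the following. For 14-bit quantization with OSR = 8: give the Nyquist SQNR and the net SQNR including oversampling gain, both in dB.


Step 1 — baseline SQNR at Nyquist:
SQNR_base = 6.02*N + 1.76
          = 6.02*14 + 1.76
          = 86.04 dB

Step 2 — oversampling processing gain:
G = 10*log10(OSR) = 10*log10(8) = 9.03 dB

Step 3 — total:
SQNR_total = 86.04 + 9.03 = 95.07 dB

Base SQNR = 86.04 dB; oversampled SQNR = 95.07 dB


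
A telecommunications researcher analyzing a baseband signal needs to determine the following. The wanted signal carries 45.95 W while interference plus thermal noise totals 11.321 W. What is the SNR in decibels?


SNR in decibels:
SNR = 10 * log10(Ps / Pn)
    = 10 * log10(45.95 / 11.321)
    = 10 * log10(4.0588)
    = 10 * 0.6084
    = 6.08 dB

6.08 dB


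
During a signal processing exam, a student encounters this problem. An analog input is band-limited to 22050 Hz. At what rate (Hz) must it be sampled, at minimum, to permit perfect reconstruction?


The Nyquist rate is twice the maximum frequency component.
fs_min = 2 * fmax
      = 2 * 22050
      = 44100 Hz

44100


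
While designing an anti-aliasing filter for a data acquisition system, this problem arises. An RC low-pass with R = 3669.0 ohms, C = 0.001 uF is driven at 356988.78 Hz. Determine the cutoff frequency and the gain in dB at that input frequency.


Step 1 — cutoff frequency:
fc = 1 / (2*pi*R*C)
C = 0.001 uF = 1e-09 F
fc = 1 / (2*pi*3669.0*1e-09)
   = 43378.289 Hz

Step 2 — magnitude at f = 356988.78 Hz:
|H(f)| = 1 / sqrt(1 + (f/fc)^2)
f/fc = 356988.78 / 43378.289 = 8.229665
|H| = 1 / sqrt(1 + 67.727386) = 0.1206244
|H|_dB = 20*log10(0.1206244) = -18.37 dB

fc = 43378.289 Hz; |H(356988.78 Hz)| = -18.37 dB


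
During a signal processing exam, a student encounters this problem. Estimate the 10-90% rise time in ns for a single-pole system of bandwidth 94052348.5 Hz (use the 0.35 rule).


Rise time from bandwidth relationship:
tr = 0.35 / BW
   = 0.35 / 94052348.5
   = 3.72133185e-09 s
   = 3.7213 ns

3.7213 ns


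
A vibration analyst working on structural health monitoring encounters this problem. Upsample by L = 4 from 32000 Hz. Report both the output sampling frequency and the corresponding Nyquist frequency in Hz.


Step 1 — output sample rate after interpolation by L:
fs_out = L * fs_in = 4 * 32000 = 128000 Hz

Step 2 — Nyquist frequency of the output stream:
f_Nyq = fs_out / 2 = 128000 / 2 = 64000.0 Hz

fs_out = 128000 Hz; f_Nyquist = 64000.0 Hz


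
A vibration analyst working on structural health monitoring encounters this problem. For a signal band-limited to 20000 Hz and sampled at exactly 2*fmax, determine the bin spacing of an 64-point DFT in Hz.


Step 1 — Nyquist sampling rate:
fs = 2 * fmax = 2 * 20000 = 40000 Hz

Step 2 — DFT bin spacing:
df = fs / N = 40000 / 64 = 625.0 Hz

625.0 Hz


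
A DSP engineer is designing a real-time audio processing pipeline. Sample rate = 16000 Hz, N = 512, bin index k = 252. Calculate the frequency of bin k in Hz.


Frequency of DFT bin k:
f_k = k * fs / N
    = 252 * 16000 / 512
    = 4032000 / 512
    = 7875.0 Hz

7875.0 Hz


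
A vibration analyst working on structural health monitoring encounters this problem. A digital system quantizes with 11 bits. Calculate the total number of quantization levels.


Number of quantization levels = 2^N
= 2^11
= 2048

2048


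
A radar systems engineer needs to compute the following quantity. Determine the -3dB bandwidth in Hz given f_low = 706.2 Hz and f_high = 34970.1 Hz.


Bandwidth is the difference of -3dB frequencies:
BW = f_high - f_low
   = 34970.1 - 706.2
   = 34263.9 Hz

34263.9 Hz


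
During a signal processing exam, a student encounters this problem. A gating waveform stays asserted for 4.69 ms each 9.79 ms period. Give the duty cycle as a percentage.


Duty cycle as a percentage:
DC = (t_on / T) * 100
   = (4.69 / 9.79) * 100
   = 0.47906 * 100
   = 47.91 %

47.91 %


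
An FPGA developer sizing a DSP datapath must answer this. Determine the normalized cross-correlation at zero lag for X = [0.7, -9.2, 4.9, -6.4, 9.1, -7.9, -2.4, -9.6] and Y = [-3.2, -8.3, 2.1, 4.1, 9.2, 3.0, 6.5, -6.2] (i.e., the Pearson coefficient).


Pearson correlation coefficient (population):
r = cov(X,Y) / (std(X) * std(Y))
Mean X = -2.6, Mean Y = 0.9
Cov(X,Y) = 22.60375
Std(X) = 6.511144, Std(Y) = 5.790078
r = 0.5996

0.5996


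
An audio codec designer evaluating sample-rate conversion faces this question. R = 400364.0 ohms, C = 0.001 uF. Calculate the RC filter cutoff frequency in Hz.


Cutoff frequency of a first-order RC filter:
fc = 1 / (2 * pi * R * C)
C = 0.001 uF = 1e-09 F
fc = 1 / (2 * pi * 400364.0 * 1e-09)
   = 1 / 0.0025155612023236
   = 397.525609 Hz

397.525609 Hz


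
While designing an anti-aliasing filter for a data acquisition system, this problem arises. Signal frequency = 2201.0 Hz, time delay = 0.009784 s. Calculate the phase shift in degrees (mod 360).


Phase shift from frequency and time delay:
phi = 360 * f * t_delay
    = 360 * 2201.0 * 0.009784
    = 7752.45 degrees
    mod 360 = 192.45 degrees

192.45 degrees


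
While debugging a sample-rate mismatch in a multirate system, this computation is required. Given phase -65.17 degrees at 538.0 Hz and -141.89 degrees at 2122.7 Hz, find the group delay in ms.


Group delay from phase difference:
tau = -d(phi)/d(omega)
d(phi) = -76.72 deg = -1.339017 rad
d(omega) = 2*pi*(2122.7 - 538.0) = 9956.9638 rad/s
tau = -(-1.339017) / 9956.9638
    = 0.1345 ms

0.1345 ms


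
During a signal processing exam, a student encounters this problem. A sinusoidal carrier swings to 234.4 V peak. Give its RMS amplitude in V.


RMS voltage for a sinusoidal waveform:
V_rms = V_peak / sqrt(2)
      = 234.4 / 1.414214
      = 165.746 V

165.746 V


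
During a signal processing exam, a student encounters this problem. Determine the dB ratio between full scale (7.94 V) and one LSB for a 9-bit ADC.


Dynamic range from full-scale to LSB:
V_min = V_max / 2^bits = 7.94 / 2^9
DR = 20 * log10(V_max / V_min)
   = 20 * log10(2^9)
   = 20 * 9 * log10(2)
   = 54.19 dB

54.19 dB


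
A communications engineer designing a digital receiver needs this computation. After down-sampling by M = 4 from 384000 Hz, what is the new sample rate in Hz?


Decimation reduces the sample rate:
fs_out = fs_in / M
       = 384000 / 4
       = 96000.0 Hz

96000.0 Hz


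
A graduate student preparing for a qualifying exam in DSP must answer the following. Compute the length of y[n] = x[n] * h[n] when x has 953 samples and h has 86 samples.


Linear convolution output length:
L = N + M - 1
  = 953 + 86 - 1
  = 1038 samples

1038


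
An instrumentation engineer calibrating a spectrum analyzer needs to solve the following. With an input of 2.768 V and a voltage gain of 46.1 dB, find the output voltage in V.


Output voltage from dB gain:
V_out = V_in * 10^(gain_dB / 20)
      = 2.768 * 10^(46.1 / 20)
      = 2.768 * 201.836636
      = 558.6838 V

558.6838 V


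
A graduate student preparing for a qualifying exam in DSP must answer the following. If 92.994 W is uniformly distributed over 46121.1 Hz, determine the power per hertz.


Power spectral density:
PSD = P / BW
    = 92.994 / 46121.1
    = 0.0020163 W/Hz

0.0020163 W/Hz


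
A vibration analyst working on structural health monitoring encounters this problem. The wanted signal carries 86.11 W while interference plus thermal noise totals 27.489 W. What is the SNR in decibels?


SNR in decibels:
SNR = 10 * log10(Ps / Pn)
    = 10 * log10(86.11 / 27.489)
    = 10 * log10(3.1325)
    = 10 * 0.4959
    = 4.96 dB

4.96 dB


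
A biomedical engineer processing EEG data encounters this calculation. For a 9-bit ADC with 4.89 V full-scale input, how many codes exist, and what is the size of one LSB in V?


Step 1 — number of quantization levels:
L = 2^N = 2^9 = 512

Step 2 — LSB step size:
delta = Vfs / L
      = 4.89 / 512
      = 0.00955078 V

Levels = 512; step size = 0.00955078 V


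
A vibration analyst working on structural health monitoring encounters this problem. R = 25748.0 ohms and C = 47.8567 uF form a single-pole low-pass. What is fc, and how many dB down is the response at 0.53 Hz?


Step 1 — cutoff frequency:
fc = 1 / (2*pi*R*C)
C = 47.8567 uF = 4.78567e-05 F
fc = 1 / (2*pi*25748.0*4.78567e-05)
   = 0.129162 Hz

Step 2 — magnitude at f = 0.53 Hz:
|H(f)| = 1 / sqrt(1 + (f/fc)^2)
f/fc = 0.53 / 0.129162 = 4.103374
|H| = 1 / sqrt(1 + 16.837678) = 0.2367723
|H|_dB = 20*log10(0.2367723) = -12.51 dB

fc = 0.129162 Hz; |H(0.53 Hz)| = -12.51 dB


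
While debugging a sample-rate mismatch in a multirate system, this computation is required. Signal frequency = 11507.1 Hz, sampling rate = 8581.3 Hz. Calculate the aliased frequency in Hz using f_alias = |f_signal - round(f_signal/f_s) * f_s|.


Compute the nearest integer multiple of fs to the signal:
n = round(11507.1 / 8581.3) = 1
f_alias = |11507.1 - 1 * 8581.3|
        = |11507.1 - 8581.3|
        = 2925.8 Hz

2925.8


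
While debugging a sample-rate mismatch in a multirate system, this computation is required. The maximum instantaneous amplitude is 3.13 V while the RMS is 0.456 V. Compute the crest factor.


Crest factor is the ratio of peak to RMS:
CF = V_peak / V_rms
   = 3.13 / 0.456
   = 6.864

6.864


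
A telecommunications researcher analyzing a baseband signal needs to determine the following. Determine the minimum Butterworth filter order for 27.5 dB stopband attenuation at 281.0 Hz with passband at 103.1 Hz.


Butterworth filter order formula:
n = log10(10^(A/10) - 1) / (2 * log10(f_stop/f_pass))
10^(27.5/10) - 1 = 561.3413
f_stop/f_pass = 281.0 / 103.1 = 2.7255
n = 3.1568 -> ceil = 4

4


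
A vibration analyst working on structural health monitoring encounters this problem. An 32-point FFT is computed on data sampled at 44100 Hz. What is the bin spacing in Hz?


DFT frequency resolution:
df = fs / N
   = 44100 / 32
   = 1378.125 Hz

1378.125 Hz


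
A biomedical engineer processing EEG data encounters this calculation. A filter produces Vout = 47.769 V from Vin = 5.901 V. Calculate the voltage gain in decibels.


Voltage gain in dB:
G = 20 * log10(Vout / Vin)
  = 20 * log10(47.769 / 5.901)
  = 20 * log10(8.095069)
  = 20 * 0.908221
  = 18.16 dB

18.16 dB


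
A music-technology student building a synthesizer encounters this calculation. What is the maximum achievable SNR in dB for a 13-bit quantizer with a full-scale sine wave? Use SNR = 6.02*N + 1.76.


Theoretical SNR for a full-scale sinusoid:
SNR = 6.02 * N + 1.76
    = 6.02 * 13 + 1.76
    = 78.26 + 1.76
    = 80.02 dB

80.02 dB


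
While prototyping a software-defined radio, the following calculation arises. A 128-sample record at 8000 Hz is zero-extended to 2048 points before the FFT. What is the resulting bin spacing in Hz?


Frequency resolution after zero-padding:
N_padded = 128 * 16 = 2048
df = fs / N_padded
   = 8000 / 2048
   = 3.9062 Hz

3.9062 Hz


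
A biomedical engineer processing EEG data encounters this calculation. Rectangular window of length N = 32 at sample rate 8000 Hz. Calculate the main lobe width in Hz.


Main lobe width for a rectangular window:
Width = 2 * fs / N
      = 2 * 8000 / 32
      = 16000 / 32
      = 500.0 Hz

500.0 Hz


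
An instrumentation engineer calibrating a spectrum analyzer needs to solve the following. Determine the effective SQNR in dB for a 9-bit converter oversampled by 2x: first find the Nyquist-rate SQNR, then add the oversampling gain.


Step 1 — baseline SQNR at Nyquist:
SQNR_base = 6.02*N + 1.76
          = 6.02*9 + 1.76
          = 55.94 dB

Step 2 — oversampling processing gain:
G = 10*log10(OSR) = 10*log10(2) = 3.01 dB

Step 3 — total:
SQNR_total = 55.94 + 3.01 = 58.95 dB

Base SQNR = 55.94 dB; oversampled SQNR = 58.95 dB


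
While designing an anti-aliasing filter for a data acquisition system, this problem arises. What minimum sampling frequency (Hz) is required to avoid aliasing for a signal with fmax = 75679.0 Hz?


The Nyquist rate is twice the maximum frequency component.
fs_min = 2 * fmax
      = 2 * 75679.0
      = 151358.0 Hz

151358.0


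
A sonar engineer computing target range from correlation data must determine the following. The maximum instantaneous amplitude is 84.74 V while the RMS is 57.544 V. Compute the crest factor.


Crest factor is the ratio of peak to RMS:
CF = V_peak / V_rms
   = 84.74 / 57.544
   = 1.4726

1.4726


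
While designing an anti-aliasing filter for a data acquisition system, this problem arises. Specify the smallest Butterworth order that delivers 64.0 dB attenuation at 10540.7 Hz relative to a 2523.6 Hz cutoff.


Butterworth filter order formula:
n = log10(10^(A/10) - 1) / (2 * log10(f_stop/f_pass))
10^(64.0/10) - 1 = 2511885.4315
f_stop/f_pass = 10540.7 / 2523.6 = 4.1769
n = 5.1542 -> ceil = 6

6


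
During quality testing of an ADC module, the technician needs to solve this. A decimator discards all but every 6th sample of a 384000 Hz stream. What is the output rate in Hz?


Decimation reduces the sample rate:
fs_out = fs_in / M
       = 384000 / 6
       = 64000.0 Hz

64000.0 Hz


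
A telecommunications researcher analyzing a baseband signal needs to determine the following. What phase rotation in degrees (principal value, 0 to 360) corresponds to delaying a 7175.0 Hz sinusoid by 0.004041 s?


Phase shift from frequency and time delay:
phi = 360 * f * t_delay
    = 360 * 7175.0 * 0.004041
    = 10437.9 degrees
    mod 360 = 357.9 degrees

357.9 degrees


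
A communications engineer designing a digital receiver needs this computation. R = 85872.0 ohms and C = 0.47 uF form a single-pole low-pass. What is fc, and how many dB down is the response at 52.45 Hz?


Step 1 — cutoff frequency:
fc = 1 / (2*pi*R*C)
C = 0.47 uF = 4.7e-07 F
fc = 1 / (2*pi*85872.0*4.7e-07)
   = 3.9434 Hz

Step 2 — magnitude at f = 52.45 Hz:
|H(f)| = 1 / sqrt(1 + (f/fc)^2)
f/fc = 52.45 / 3.9434 = 13.300705
|H| = 1 / sqrt(1 + 176.908753) = 0.0749724
|H|_dB = 20*log10(0.0749724) = -22.5 dB

fc = 3.9434 Hz; |H(52.45 Hz)| = -22.5 dB


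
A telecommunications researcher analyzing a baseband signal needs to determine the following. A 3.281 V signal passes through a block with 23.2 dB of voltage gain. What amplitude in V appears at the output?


Output voltage from dB gain:
V_out = V_in * 10^(gain_dB / 20)
      = 3.281 * 10^(23.2 / 20)
      = 3.281 * 14.454398
      = 47.4249 V

47.4249 V


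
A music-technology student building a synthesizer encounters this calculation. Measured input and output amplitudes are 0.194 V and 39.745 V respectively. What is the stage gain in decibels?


Voltage gain in dB:
G = 20 * log10(Vout / Vin)
  = 20 * log10(39.745 / 0.194)
  = 20 * log10(204.871134)
  = 20 * 2.311481
  = 46.23 dB

46.23 dB


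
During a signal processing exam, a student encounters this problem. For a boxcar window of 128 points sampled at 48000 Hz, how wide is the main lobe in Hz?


Main lobe width for a rectangular window:
Width = 2 * fs / N
      = 2 * 48000 / 128
      = 96000 / 128
      = 750.0 Hz

750.0 Hz


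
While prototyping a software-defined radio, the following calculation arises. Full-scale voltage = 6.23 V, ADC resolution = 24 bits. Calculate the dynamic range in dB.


Dynamic range from full-scale to LSB:
V_min = V_max / 2^bits = 6.23 / 2^24
DR = 20 * log10(V_max / V_min)
   = 20 * log10(2^24)
   = 20 * 24 * log10(2)
   = 144.49 dB

144.49 dB


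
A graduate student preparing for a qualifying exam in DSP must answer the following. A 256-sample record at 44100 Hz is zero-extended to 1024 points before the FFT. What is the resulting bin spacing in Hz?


Frequency resolution after zero-padding:
N_padded = 256 * 4 = 1024
df = fs / N_padded
   = 44100 / 1024
   = 43.0664 Hz

43.0664 Hz


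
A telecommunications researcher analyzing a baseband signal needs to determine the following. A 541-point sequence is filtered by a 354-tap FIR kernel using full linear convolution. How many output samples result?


Linear convolution output length:
L = N + M - 1
  = 541 + 354 - 1
  = 894 samples

894


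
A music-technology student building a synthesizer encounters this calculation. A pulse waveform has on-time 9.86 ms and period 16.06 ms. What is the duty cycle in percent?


Duty cycle as a percentage:
DC = (t_on / T) * 100
   = (9.86 / 16.06) * 100
   = 0.613948 * 100
   = 61.39 %

61.39 %
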